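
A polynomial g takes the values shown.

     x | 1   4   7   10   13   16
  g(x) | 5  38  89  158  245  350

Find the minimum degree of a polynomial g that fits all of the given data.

Forward differences of the values at x = 1, 4, 7, 10, 13, 16:
  g  : 5  38  89  158  245  350
  Δ  : 33  51  69  87  105
  Δ^2: 18  18  18  18
  Δ^3: 0  0  0
  Δ^4: 0  0
  Δ^5: 0
The second differences are constant (18) and nonzero, while all higher differences vanish, so the minimal degree is 2.

2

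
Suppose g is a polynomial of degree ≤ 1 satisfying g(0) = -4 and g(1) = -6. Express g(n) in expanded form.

g(n) = -2n - 4

Write g(n) = an + b. Substituting each data point gives a linear system:
  b = -4
  a + b = -6
Solving the system yields a = -2, b = -4.
So g(n) = -2n - 4.
Check: g(0) = -4. ✓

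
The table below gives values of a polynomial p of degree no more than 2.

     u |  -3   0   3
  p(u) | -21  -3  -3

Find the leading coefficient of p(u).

Write p(u) = au^2 + bu + c. Substituting each data point gives a linear system:
  9a - 3b + c = -21
  c = -3
  9a + 3b + c = -3
Solving the system yields a = -1, b = 3, c = -3.
So p(u) = -u^2 + 3u - 3.
The leading coefficient is -1.

-1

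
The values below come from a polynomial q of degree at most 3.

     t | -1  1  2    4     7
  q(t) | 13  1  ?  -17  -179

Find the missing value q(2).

1

The 4 known points determine the degree-3 polynomial uniquely.
Write q(t) = at^3 + bt^2 + ct + d. Substituting each data point gives a linear system:
  -a + b - c + d = 13
  a + b + c + d = 1
  64a + 16b + 4c + d = -17
  343a + 49b + 7c + d = -179
Solving the system yields a = -1, b = 4, c = -5, d = 3.
So q(t) = -t³ + 4t² - 5t + 3.
Then q(2) = 1.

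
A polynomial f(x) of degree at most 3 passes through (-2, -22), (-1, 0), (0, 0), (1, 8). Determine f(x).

Using the Lagrange interpolation formula with nodes -2, -1, 0, 1:
  L_0(x) = (x + 1)x(x - 1) / -6
  L_1(x) = (x + 2)x(x - 1) / 2
  L_2(x) = (x + 2)(x + 1)(x - 1) / -2
  L_3(x) = (x + 2)(x + 1)x / 6
Then f(x) = -22·L_0(x) + 0·L_1(x) + 0·L_2(x) + 8·L_3(x).
Expanding and collecting terms gives f(x) = 5x^3 + 4x^2 - x.
Check: f(-1) = 0. ✓

f(x) = 5x^3 + 4x^2 - x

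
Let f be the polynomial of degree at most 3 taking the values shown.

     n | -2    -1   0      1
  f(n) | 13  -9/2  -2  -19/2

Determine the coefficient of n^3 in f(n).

Write f(n) = an^3 + bn^2 + cn + d. Substituting each data point gives a linear system:
  -8a + 4b - 2c + d = 13
  -a + b - c + d = -9/2
  d = -2
  a + b + c + d = -19/2
Solving the system yields a = -5, b = -5, c = 5/2, d = -2.
So f(n) = -5n³ - 5n² + (5/2)n - 2.
The leading coefficient is -5.

-5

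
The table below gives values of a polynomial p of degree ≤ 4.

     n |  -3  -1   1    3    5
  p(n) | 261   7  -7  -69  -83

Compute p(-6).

Write p(n) = an^4 + bn^3 + cn^2 + dn + e. Substituting each data point gives a linear system:
  81a - 27b + 9c - 3d + e = 261
  a - b + c - d + e = 7
  a + b + c + d + e = -7
  81a + 27b + 9c + 3d + e = -69
  625a + 125b + 25c + 5d + e = -83
Solving the system yields a = 1, b = -6, c = 2, d = -1, e = -3.
So p(n) = n⁴ - 6n³ + 2n² - n - 3.
Then p(-6) = 2667.

2667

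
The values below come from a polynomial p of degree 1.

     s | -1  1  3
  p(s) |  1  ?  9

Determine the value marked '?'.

The 2 known points determine the degree-1 polynomial uniquely.
Write p(s) = as + b. Substituting each data point gives a linear system:
  -a + b = 1
  3a + b = 9
Solving the system yields a = 2, b = 3.
So p(s) = 2s + 3.
Then p(1) = 5.

5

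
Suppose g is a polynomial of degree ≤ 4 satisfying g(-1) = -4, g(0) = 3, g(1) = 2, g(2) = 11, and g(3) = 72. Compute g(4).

251

Forward differences of the values at t = -1, 0, 1, 2, 3:
  g  : -4  3  2  11  72
  Δ  : 7  -1  9  61
  Δ^2: -8  10  52
  Δ^3: 18  42
  Δ^4: 24
The fourth differences are constant, confirming degree 4.
Interpolating (Newton forward form) and evaluating at t = 4 gives g(4) = 251.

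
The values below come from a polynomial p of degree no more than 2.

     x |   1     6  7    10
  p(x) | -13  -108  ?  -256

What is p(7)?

The 3 known points determine the degree-2 polynomial uniquely.
Write p(x) = ax^2 + bx + c. Substituting each data point gives a linear system:
  a + b + c = -13
  36a + 6b + c = -108
  100a + 10b + c = -256
Solving the system yields a = -2, b = -5, c = -6.
So p(x) = -2x^2 - 5x - 6.
Then p(7) = -139.

-139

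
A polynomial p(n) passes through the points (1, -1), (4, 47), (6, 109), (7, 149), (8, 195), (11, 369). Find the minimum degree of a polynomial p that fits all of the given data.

2

Divided differences on the nodes 1, 4, 6, 7, 8, 11:
  order 0: -1  47  109  149  195  369
  order 1: 16  31  40  46  58
  order 2: 3  3  3  3
  order 3: 0  0  0
  order 4: 0  0
  order 5: 0
The order-2 divided differences are all 3 (nonzero) and every higher order vanishes, so the data lies on a polynomial of degree exactly 2.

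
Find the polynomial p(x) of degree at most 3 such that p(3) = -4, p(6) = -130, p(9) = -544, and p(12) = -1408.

Using the Lagrange interpolation formula with nodes 3, 6, 9, 12:
  L_0(x) = (x - 6)(x - 9)(x - 12) / -162
  L_1(x) = (x - 3)(x - 9)(x - 12) / 54
  L_2(x) = (x - 3)(x - 6)(x - 12) / -54
  L_3(x) = (x - 3)(x - 6)(x - 9) / 162
Then p(x) = -4·L_0(x) - 130·L_1(x) - 544·L_2(x) - 1408·L_3(x).
Expanding and collecting terms gives p(x) = -x³ + 2x² + 3x - 4.
Check: p(3) = -4. ✓

p(x) = -x^3 + 2x^2 + 3x - 4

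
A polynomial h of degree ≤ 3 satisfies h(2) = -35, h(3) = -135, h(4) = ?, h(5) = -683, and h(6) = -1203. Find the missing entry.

-339

The 4 known points determine the degree-3 polynomial uniquely.
Write h(t) = at^3 + bt^2 + ct + d. Substituting each data point gives a linear system:
  8a + 4b + 2c + d = -35
  27a + 9b + 3c + d = -135
  125a + 25b + 5c + d = -683
  216a + 36b + 6c + d = -1203
Solving the system yields a = -6, b = 2, c = 4, d = -3.
So h(t) = -6t^3 + 2t^2 + 4t - 3.
Then h(4) = -339.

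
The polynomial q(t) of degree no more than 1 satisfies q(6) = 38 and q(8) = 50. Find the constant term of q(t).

Write q(t) = at + b. Substituting each data point gives a linear system:
  6a + b = 38
  8a + b = 50
Solving the system yields a = 6, b = 2.
So q(t) = 6t + 2.
The constant term is 2.

2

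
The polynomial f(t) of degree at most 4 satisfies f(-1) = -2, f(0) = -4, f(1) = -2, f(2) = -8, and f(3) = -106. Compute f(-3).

-298

Using the Lagrange interpolation formula with nodes -1, 0, 1, 2, 3:
  L_0(t) = t(t - 1)(t - 2)(t - 3) / 24
  L_1(t) = (t + 1)(t - 1)(t - 2)(t - 3) / -6
  L_2(t) = (t + 1)t(t - 2)(t - 3) / 4
  L_3(t) = (t + 1)t(t - 1)(t - 3) / -6
  L_4(t) = (t + 1)t(t - 1)(t - 2) / 24
Then f(t) = -2·L_0(t) - 4·L_1(t) - 2·L_2(t) - 8·L_3(t) - 106·L_4(t).
Expanding and collecting terms gives f(t) = -3t^4 + 4t^3 + 5t^2 - 4t - 4.
Evaluating at t = -3: f(-3) = -298.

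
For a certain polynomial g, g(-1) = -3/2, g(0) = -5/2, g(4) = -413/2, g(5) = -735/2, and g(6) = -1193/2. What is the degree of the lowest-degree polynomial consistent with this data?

Divided differences on the nodes -1, 0, 4, 5, 6:
  order 0: -3/2  -5/2  -413/2  -735/2  -1193/2
  order 1: -1  -51  -161  -229
  order 2: -10  -22  -34
  order 3: -2  -2
  order 4: 0
The order-3 divided differences are all -2 (nonzero) and every higher order vanishes, so the data lies on a polynomial of degree exactly 3.

3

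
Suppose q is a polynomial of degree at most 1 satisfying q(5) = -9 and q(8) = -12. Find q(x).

Using the Lagrange interpolation formula with nodes 5, 8:
  L_0(x) = (x - 8) / -3
  L_1(x) = (x - 5) / 3
Then q(x) = -9·L_0(x) - 12·L_1(x).
Expanding and collecting terms gives q(x) = -x - 4.
Check: q(5) = -9. ✓

q(x) = -x - 4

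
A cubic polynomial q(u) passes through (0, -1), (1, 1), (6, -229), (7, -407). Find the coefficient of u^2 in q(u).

6

Write q(u) = au^3 + bu^2 + cu + d. Substituting each data point gives a linear system:
  d = -1
  a + b + c + d = 1
  216a + 36b + 6c + d = -229
  343a + 49b + 7c + d = -407
Solving the system yields a = -2, b = 6, c = -2, d = -1.
So q(u) = -2u^3 + 6u^2 - 2u - 1.
The coefficient of u^2 is 6.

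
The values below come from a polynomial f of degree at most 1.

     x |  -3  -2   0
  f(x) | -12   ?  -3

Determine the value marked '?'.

The 2 known points determine the degree-1 polynomial uniquely.
Write f(x) = ax + b. Substituting each data point gives a linear system:
  -3a + b = -12
  b = -3
Solving the system yields a = 3, b = -3.
So f(x) = 3x - 3.
Then f(-2) = -9.

-9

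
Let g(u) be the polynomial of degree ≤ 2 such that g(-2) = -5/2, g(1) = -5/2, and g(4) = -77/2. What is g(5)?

Write g(u) = au^2 + bu + c. Substituting each data point gives a linear system:
  4a - 2b + c = -5/2
  a + b + c = -5/2
  16a + 4b + c = -77/2
Solving the system yields a = -2, b = -2, c = 3/2.
So g(u) = -2u^2 - 2u + 3/2.
Then g(5) = -117/2.

-117/2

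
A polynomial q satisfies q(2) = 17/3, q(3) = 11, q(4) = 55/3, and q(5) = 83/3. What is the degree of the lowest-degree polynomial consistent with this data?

2

Forward differences of the values at u = 2, 3, 4, 5:
  q  : 17/3  11  55/3  83/3
  Δ  : 16/3  22/3  28/3
  Δ^2: 2  2
  Δ^3: 0
The second differences are constant (2) and nonzero, while all higher differences vanish, so the minimal degree is 2.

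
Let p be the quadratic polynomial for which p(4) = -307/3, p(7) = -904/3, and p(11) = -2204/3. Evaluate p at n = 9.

-494

Write p(n) = an^2 + bn + c. Substituting each data point gives a linear system:
  16a + 4b + c = -307/3
  49a + 7b + c = -904/3
  121a + 11b + c = -2204/3
Solving the system yields a = -6, b = -1/3, c = -5.
So p(n) = -6n² - (1/3)n - 5.
Then p(9) = -494.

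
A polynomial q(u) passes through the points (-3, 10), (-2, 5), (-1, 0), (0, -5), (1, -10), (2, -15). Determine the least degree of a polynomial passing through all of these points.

Forward differences of the values at u = -3, -2, -1, 0, 1, 2:
  q  : 10  5  0  -5  -10  -15
  Δ  : -5  -5  -5  -5  -5
  Δ^2: 0  0  0  0
  Δ^3: 0  0  0
  Δ^4: 0  0
  Δ^5: 0
The first differences are constant (-5) and nonzero, while all higher differences vanish, so the minimal degree is 1.

1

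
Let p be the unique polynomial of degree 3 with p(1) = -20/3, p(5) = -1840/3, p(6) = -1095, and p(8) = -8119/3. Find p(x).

p(x) = -6x^3 + 6x^2 - (5/3)x - 5

Write p(x) = ax^3 + bx^2 + cx + d. Substituting each data point gives a linear system:
  a + b + c + d = -20/3
  125a + 25b + 5c + d = -1840/3
  216a + 36b + 6c + d = -1095
  512a + 64b + 8c + d = -8119/3
Solving the system yields a = -6, b = 6, c = -5/3, d = -5.
So p(x) = -6x^3 + 6x^2 - (5/3)x - 5.
Check: p(1) = -20/3. ✓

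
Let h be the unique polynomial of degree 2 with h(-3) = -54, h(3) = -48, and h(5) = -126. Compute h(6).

-180

Using the Lagrange interpolation formula with nodes -3, 3, 5:
  L_0(s) = (s - 3)(s - 5) / 48
  L_1(s) = (s + 3)(s - 5) / -12
  L_2(s) = (s + 3)(s - 3) / 16
Then h(s) = -54·L_0(s) - 48·L_1(s) - 126·L_2(s).
Expanding and collecting terms gives h(s) = -5s^2 + s - 6.
Evaluating at s = 6: h(6) = -180.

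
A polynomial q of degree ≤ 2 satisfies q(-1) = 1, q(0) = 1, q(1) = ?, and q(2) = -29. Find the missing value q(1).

On equispaced nodes a degree-2 polynomial has vanishing third forward difference, so
  - q(-1) + 3·q(0) - 3·q(1) + q(2) = 0.
Substituting the known values and solving for q(1):
  -3·q(1) = 27
  q(1) = -9.

-9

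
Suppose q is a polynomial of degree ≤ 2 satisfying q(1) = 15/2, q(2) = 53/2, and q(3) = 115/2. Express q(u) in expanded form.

q(u) = 6u^2 + u + 1/2

Using the Lagrange interpolation formula with nodes 1, 2, 3:
  L_0(u) = (u - 2)(u - 3) / 2
  L_1(u) = (u - 1)(u - 3) / -1
  L_2(u) = (u - 1)(u - 2) / 2
Then q(u) = 15/2·L_0(u) + 53/2·L_1(u) + 115/2·L_2(u).
Expanding and collecting terms gives q(u) = 6u^2 + u + 1/2.
Check: q(1) = 15/2. ✓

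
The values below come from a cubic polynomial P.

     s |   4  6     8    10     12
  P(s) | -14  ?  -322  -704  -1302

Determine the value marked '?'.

-108

The 4 known points determine the degree-3 polynomial uniquely.
Write P(s) = as^3 + bs^2 + cs + d. Substituting each data point gives a linear system:
  64a + 16b + 4c + d = -14
  512a + 64b + 8c + d = -322
  1000a + 100b + 10c + d = -704
  1728a + 144b + 12c + d = -1302
Solving the system yields a = -1, b = 3, c = -1, d = 6.
So P(s) = -s³ + 3s² - s + 6.
Then P(6) = -108.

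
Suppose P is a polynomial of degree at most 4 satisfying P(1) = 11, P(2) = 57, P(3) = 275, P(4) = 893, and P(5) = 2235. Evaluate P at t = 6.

Forward differences of the values at t = 1, 2, 3, 4, 5:
  P  : 11  57  275  893  2235
  Δ  : 46  218  618  1342
  Δ^2: 172  400  724
  Δ^3: 228  324
  Δ^4: 96
The fourth differences are constant, confirming degree 4.
Interpolating (Newton forward form) and evaluating at t = 6 gives P(6) = 4721.

4721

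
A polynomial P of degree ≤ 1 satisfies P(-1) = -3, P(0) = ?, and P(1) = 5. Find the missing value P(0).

The 2 known points determine the degree-1 polynomial uniquely.
Write P(n) = an + b. Substituting each data point gives a linear system:
  -a + b = -3
  a + b = 5
Solving the system yields a = 4, b = 1.
So P(n) = 4n + 1.
Then P(0) = 1.

1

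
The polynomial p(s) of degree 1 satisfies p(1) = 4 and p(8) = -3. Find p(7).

Using the Lagrange interpolation formula with nodes 1, 8:
  L_0(s) = (s - 8) / -7
  L_1(s) = (s - 1) / 7
Then p(s) = 4·L_0(s) - 3·L_1(s).
Expanding and collecting terms gives p(s) = -s + 5.
Evaluating at s = 7: p(7) = -2.

-2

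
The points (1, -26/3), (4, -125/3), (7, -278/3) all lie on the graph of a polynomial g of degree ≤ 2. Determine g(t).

g(t) = -t^2 - 6t - 5/3

Using the Lagrange interpolation formula with nodes 1, 4, 7:
  L_0(t) = (t - 4)(t - 7) / 18
  L_1(t) = (t - 1)(t - 7) / -9
  L_2(t) = (t - 1)(t - 4) / 18
Then g(t) = -26/3·L_0(t) - 125/3·L_1(t) - 278/3·L_2(t).
Expanding and collecting terms gives g(t) = -t^2 - 6t - 5/3.
Check: g(1) = -26/3. ✓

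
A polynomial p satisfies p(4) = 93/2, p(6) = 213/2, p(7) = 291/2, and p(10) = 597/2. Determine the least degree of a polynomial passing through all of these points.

Divided differences on the nodes 4, 6, 7, 10:
  order 0: 93/2  213/2  291/2  597/2
  order 1: 30  39  51
  order 2: 3  3
  order 3: 0
The order-2 divided differences are all 3 (nonzero) and every higher order vanishes, so the data lies on a polynomial of degree exactly 2.

2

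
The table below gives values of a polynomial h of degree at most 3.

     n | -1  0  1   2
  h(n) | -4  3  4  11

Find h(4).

Using the Lagrange interpolation formula with nodes -1, 0, 1, 2:
  L_0(n) = n(n - 1)(n - 2) / -6
  L_1(n) = (n + 1)(n - 1)(n - 2) / 2
  L_2(n) = (n + 1)n(n - 2) / -2
  L_3(n) = (n + 1)n(n - 1) / 6
Then h(n) = -4·L_0(n) + 3·L_1(n) + 4·L_2(n) + 11·L_3(n).
Expanding and collecting terms gives h(n) = 2n^3 - 3n^2 + 2n + 3.
Evaluating at n = 4: h(4) = 91.

91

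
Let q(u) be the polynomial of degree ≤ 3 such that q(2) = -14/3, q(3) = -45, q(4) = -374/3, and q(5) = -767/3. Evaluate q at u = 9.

-1533

Forward differences of the values at u = 2, 3, 4, 5:
  q  : -14/3  -45  -374/3  -767/3
  Δ  : -121/3  -239/3  -131
  Δ^2: -118/3  -154/3
  Δ^3: -12
The third differences are constant, confirming degree 3.
Interpolating (Newton forward form) and evaluating at u = 9 gives q(9) = -1533.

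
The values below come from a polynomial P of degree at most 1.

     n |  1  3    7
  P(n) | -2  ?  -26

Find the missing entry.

-10

The 2 known points determine the degree-1 polynomial uniquely.
Write P(n) = an + b. Substituting each data point gives a linear system:
  a + b = -2
  7a + b = -26
Solving the system yields a = -4, b = 2.
So P(n) = -4n + 2.
Then P(3) = -10.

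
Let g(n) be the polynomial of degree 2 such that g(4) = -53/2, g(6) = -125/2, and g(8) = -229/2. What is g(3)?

-29/2

Write g(n) = an^2 + bn + c. Substituting each data point gives a linear system:
  16a + 4b + c = -53/2
  36a + 6b + c = -125/2
  64a + 8b + c = -229/2
Solving the system yields a = -2, b = 2, c = -5/2.
So g(n) = -2n^2 + 2n - 5/2.
Then g(3) = -29/2.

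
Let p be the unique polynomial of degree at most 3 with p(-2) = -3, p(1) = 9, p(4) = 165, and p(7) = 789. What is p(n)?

p(n) = 2n^3 + 2n^2 + 5

Using the Lagrange interpolation formula with nodes -2, 1, 4, 7:
  L_0(n) = (n - 1)(n - 4)(n - 7) / -162
  L_1(n) = (n + 2)(n - 4)(n - 7) / 54
  L_2(n) = (n + 2)(n - 1)(n - 7) / -54
  L_3(n) = (n + 2)(n - 1)(n - 4) / 162
Then p(n) = -3·L_0(n) + 9·L_1(n) + 165·L_2(n) + 789·L_3(n).
Expanding and collecting terms gives p(n) = 2n^3 + 2n^2 + 5.
Check: p(1) = 9. ✓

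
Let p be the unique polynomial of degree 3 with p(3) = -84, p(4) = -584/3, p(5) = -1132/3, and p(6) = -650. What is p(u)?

Using the Lagrange interpolation formula with nodes 3, 4, 5, 6:
  L_0(u) = (u - 4)(u - 5)(u - 6) / -6
  L_1(u) = (u - 3)(u - 5)(u - 6) / 2
  L_2(u) = (u - 3)(u - 4)(u - 6) / -2
  L_3(u) = (u - 3)(u - 4)(u - 5) / 6
Then p(u) = -84·L_0(u) - 584/3·L_1(u) - 1132/3·L_2(u) - 650·L_3(u).
Expanding and collecting terms gives p(u) = -3u³ + (1/3)u - 4.
Check: p(4) = -584/3. ✓

p(u) = -3u^3 + (1/3)u - 4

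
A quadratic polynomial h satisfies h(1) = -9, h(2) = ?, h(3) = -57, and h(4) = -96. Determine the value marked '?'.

-28

On equispaced nodes a degree-2 polynomial has vanishing third forward difference, so
  - h(1) + 3·h(2) - 3·h(3) + h(4) = 0.
Substituting the known values and solving for h(2):
  3·h(2) = -84
  h(2) = -28.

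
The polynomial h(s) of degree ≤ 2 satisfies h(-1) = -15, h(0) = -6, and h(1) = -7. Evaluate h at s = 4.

-70

Using the Lagrange interpolation formula with nodes -1, 0, 1:
  L_0(s) = s(s - 1) / 2
  L_1(s) = (s + 1)(s - 1) / -1
  L_2(s) = (s + 1)s / 2
Then h(s) = -15·L_0(s) - 6·L_1(s) - 7·L_2(s).
Expanding and collecting terms gives h(s) = -5s² + 4s - 6.
Evaluating at s = 4: h(4) = -70.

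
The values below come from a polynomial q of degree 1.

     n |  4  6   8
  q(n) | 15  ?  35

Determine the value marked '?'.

On equispaced nodes a degree-1 polynomial has vanishing second forward difference, so
  q(4) - 2·q(6) + q(8) = 0.
Substituting the known values and solving for q(6):
  -2·q(6) = -50
  q(6) = 25.

25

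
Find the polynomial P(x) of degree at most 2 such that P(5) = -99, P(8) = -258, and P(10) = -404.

Write P(x) = ax^2 + bx + c. Substituting each data point gives a linear system:
  25a + 5b + c = -99
  64a + 8b + c = -258
  100a + 10b + c = -404
Solving the system yields a = -4, b = -1, c = 6.
So P(x) = -4x^2 - x + 6.
Check: P(5) = -99. ✓

P(x) = -4x^2 - x + 6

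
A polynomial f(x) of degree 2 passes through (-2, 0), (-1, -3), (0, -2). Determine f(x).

f(x) = 2x^2 + 3x - 2

Write f(x) = ax^2 + bx + c. Substituting each data point gives a linear system:
  4a - 2b + c = 0
  a - b + c = -3
  c = -2
Solving the system yields a = 2, b = 3, c = -2.
So f(x) = 2x^2 + 3x - 2.
Check: f(0) = -2. ✓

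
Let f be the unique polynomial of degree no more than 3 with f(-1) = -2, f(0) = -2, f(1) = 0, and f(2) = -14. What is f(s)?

Using the Lagrange interpolation formula with nodes -1, 0, 1, 2:
  L_0(s) = s(s - 1)(s - 2) / -6
  L_1(s) = (s + 1)(s - 1)(s - 2) / 2
  L_2(s) = (s + 1)s(s - 2) / -2
  L_3(s) = (s + 1)s(s - 1) / 6
Then f(s) = -2·L_0(s) - 2·L_1(s) + 0·L_2(s) - 14·L_3(s).
Expanding and collecting terms gives f(s) = -3s³ + s² + 4s - 2.
Check: f(0) = -2. ✓

f(s) = -3s^3 + s^2 + 4s - 2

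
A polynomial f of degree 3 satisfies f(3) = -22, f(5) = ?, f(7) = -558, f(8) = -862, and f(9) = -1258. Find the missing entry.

The 4 known points determine the degree-3 polynomial uniquely.
Write f(t) = at^3 + bt^2 + ct + d. Substituting each data point gives a linear system:
  27a + 9b + 3c + d = -22
  343a + 49b + 7c + d = -558
  512a + 64b + 8c + d = -862
  729a + 81b + 9c + d = -1258
Solving the system yields a = -2, b = 2, c = 4, d = 2.
So f(t) = -2t^3 + 2t^2 + 4t + 2.
Then f(5) = -178.

-178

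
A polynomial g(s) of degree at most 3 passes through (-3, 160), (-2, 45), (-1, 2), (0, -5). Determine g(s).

Using the Lagrange interpolation formula with nodes -3, -2, -1, 0:
  L_0(s) = (s + 2)(s + 1)s / -6
  L_1(s) = (s + 3)(s + 1)s / 2
  L_2(s) = (s + 3)(s + 2)s / -2
  L_3(s) = (s + 3)(s + 2)(s + 1) / 6
Then g(s) = 160·L_0(s) + 45·L_1(s) + 2·L_2(s) - 5·L_3(s).
Expanding and collecting terms gives g(s) = -6s^3 - s - 5.
Check: g(-2) = 45. ✓

g(s) = -6s^3 - s - 5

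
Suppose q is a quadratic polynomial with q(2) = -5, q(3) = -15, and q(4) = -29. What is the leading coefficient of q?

Write q(n) = an^2 + bn + c. Substituting each data point gives a linear system:
  4a + 2b + c = -5
  9a + 3b + c = -15
  16a + 4b + c = -29
Solving the system yields a = -2, b = 0, c = 3.
So q(n) = -2n^2 + 3.
The leading coefficient is -2.

-2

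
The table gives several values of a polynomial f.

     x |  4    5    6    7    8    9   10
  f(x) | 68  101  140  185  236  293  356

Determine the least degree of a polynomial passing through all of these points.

Forward differences of the values at x = 4, 5, 6, 7, 8, 9, 10:
  f  : 68  101  140  185  236  293  356
  Δ  : 33  39  45  51  57  63
  Δ^2: 6  6  6  6  6
  Δ^3: 0  0  0  0
  Δ^4: 0  0  0
  Δ^5: 0  0
  Δ^6: 0
The second differences are constant (6) and nonzero, while all higher differences vanish, so the minimal degree is 2.

2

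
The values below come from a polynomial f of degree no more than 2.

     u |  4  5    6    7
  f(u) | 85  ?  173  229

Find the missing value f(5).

125

On equispaced nodes a degree-2 polynomial has vanishing third forward difference, so
  - f(4) + 3·f(5) - 3·f(6) + f(7) = 0.
Substituting the known values and solving for f(5):
  3·f(5) = 375
  f(5) = 125.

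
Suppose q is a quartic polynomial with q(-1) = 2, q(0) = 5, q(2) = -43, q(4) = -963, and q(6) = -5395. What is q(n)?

q(n) = -5n^4 + 5n^3 + n^2 - 6n + 5

Write q(n) = an^4 + bn^3 + cn^2 + dn + e. Substituting each data point gives a linear system:
  a - b + c - d + e = 2
  e = 5
  16a + 8b + 4c + 2d + e = -43
  256a + 64b + 16c + 4d + e = -963
  1296a + 216b + 36c + 6d + e = -5395
Solving the system yields a = -5, b = 5, c = 1, d = -6, e = 5.
So q(n) = -5n^4 + 5n^3 + n^2 - 6n + 5.
Check: q(2) = -43. ✓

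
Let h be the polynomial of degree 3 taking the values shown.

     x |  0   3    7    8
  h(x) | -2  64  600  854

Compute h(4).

138

Write h(x) = ax^3 + bx^2 + cx + d. Substituting each data point gives a linear system:
  d = -2
  27a + 9b + 3c + d = 64
  343a + 49b + 7c + d = 600
  512a + 64b + 8c + d = 854
Solving the system yields a = 1, b = 6, c = -5, d = -2.
So h(x) = x³ + 6x² - 5x - 2.
Then h(4) = 138.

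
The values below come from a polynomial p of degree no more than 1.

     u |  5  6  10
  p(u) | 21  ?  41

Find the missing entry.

25

The 2 known points determine the degree-1 polynomial uniquely.
Write p(u) = au + b. Substituting each data point gives a linear system:
  5a + b = 21
  10a + b = 41
Solving the system yields a = 4, b = 1.
So p(u) = 4u + 1.
Then p(6) = 25.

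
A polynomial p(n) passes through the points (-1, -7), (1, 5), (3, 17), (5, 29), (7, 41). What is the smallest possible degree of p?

Forward differences of the values at n = -1, 1, 3, 5, 7:
  p  : -7  5  17  29  41
  Δ  : 12  12  12  12
  Δ^2: 0  0  0
  Δ^3: 0  0
  Δ^4: 0
The first differences are constant (12) and nonzero, while all higher differences vanish, so the minimal degree is 1.

1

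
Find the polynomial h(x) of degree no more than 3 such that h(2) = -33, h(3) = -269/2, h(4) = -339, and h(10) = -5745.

h(x) = -6x^3 + (5/2)x^2 + 5

Write h(x) = ax^3 + bx^2 + cx + d. Substituting each data point gives a linear system:
  8a + 4b + 2c + d = -33
  27a + 9b + 3c + d = -269/2
  64a + 16b + 4c + d = -339
  1000a + 100b + 10c + d = -5745
Solving the system yields a = -6, b = 5/2, c = 0, d = 5.
So h(x) = -6x³ + (5/2)x² + 5.
Check: h(2) = -33. ✓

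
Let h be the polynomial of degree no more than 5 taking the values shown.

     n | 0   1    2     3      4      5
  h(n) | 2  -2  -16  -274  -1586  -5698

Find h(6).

-15652

Forward differences of the values at n = 0, 1, 2, 3, 4, 5:
  h  : 2  -2  -16  -274  -1586  -5698
  Δ  : -4  -14  -258  -1312  -4112
  Δ^2: -10  -244  -1054  -2800
  Δ^3: -234  -810  -1746
  Δ^4: -576  -936
  Δ^5: -360
The fifth differences are constant, confirming degree 5.
Interpolating (Newton forward form) and evaluating at n = 6 gives h(6) = -15652.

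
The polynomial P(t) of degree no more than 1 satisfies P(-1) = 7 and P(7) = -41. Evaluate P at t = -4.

Write P(t) = at + b. Substituting each data point gives a linear system:
  -a + b = 7
  7a + b = -41
Solving the system yields a = -6, b = 1.
So P(t) = -6t + 1.
Then P(-4) = 25.

25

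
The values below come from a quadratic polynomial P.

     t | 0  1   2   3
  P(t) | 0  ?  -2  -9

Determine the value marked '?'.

1

On equispaced nodes a degree-2 polynomial has vanishing third forward difference, so
  - P(0) + 3·P(1) - 3·P(2) + P(3) = 0.
Substituting the known values and solving for P(1):
  3·P(1) = 3
  P(1) = 1.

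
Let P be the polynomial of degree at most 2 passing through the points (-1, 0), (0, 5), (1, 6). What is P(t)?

Write P(t) = at^2 + bt + c. Substituting each data point gives a linear system:
  a - b + c = 0
  c = 5
  a + b + c = 6
Solving the system yields a = -2, b = 3, c = 5.
So P(t) = -2t² + 3t + 5.
Check: P(-1) = 0. ✓

P(t) = -2t^2 + 3t + 5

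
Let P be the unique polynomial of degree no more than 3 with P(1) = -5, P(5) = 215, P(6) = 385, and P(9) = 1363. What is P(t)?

Using the Lagrange interpolation formula with nodes 1, 5, 6, 9:
  L_0(t) = (t - 5)(t - 6)(t - 9) / -160
  L_1(t) = (t - 1)(t - 6)(t - 9) / 16
  L_2(t) = (t - 1)(t - 5)(t - 9) / -15
  L_3(t) = (t - 1)(t - 5)(t - 6) / 96
Then P(t) = -5·L_0(t) + 215·L_1(t) + 385·L_2(t) + 1363·L_3(t).
Expanding and collecting terms gives P(t) = 2t^3 - t^2 - t - 5.
Check: P(9) = 1363. ✓

P(t) = 2t^3 - t^2 - t - 5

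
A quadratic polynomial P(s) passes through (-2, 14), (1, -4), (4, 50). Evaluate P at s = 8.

234

Using the Lagrange interpolation formula with nodes -2, 1, 4:
  L_0(s) = (s - 1)(s - 4) / 18
  L_1(s) = (s + 2)(s - 4) / -9
  L_2(s) = (s + 2)(s - 1) / 18
Then P(s) = 14·L_0(s) - 4·L_1(s) + 50·L_2(s).
Expanding and collecting terms gives P(s) = 4s^2 - 2s - 6.
Evaluating at s = 8: P(8) = 234.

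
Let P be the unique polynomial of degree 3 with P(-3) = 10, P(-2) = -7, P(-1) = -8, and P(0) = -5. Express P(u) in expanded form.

P(u) = -2u^3 - 4u^2 + u - 5

Write P(u) = au^3 + bu^2 + cu + d. Substituting each data point gives a linear system:
  -27a + 9b - 3c + d = 10
  -8a + 4b - 2c + d = -7
  -a + b - c + d = -8
  d = -5
Solving the system yields a = -2, b = -4, c = 1, d = -5.
So P(u) = -2u^3 - 4u^2 + u - 5.
Check: P(-2) = -7. ✓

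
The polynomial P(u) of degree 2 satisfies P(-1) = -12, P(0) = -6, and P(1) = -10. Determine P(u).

P(u) = -5u^2 + u - 6

Using the Lagrange interpolation formula with nodes -1, 0, 1:
  L_0(u) = u(u - 1) / 2
  L_1(u) = (u + 1)(u - 1) / -1
  L_2(u) = (u + 1)u / 2
Then P(u) = -12·L_0(u) - 6·L_1(u) - 10·L_2(u).
Expanding and collecting terms gives P(u) = -5u^2 + u - 6.
Check: P(-1) = -12. ✓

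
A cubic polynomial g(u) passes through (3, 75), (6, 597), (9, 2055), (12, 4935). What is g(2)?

25

Using the Lagrange interpolation formula with nodes 3, 6, 9, 12:
  L_0(u) = (u - 6)(u - 9)(u - 12) / -162
  L_1(u) = (u - 3)(u - 9)(u - 12) / 54
  L_2(u) = (u - 3)(u - 6)(u - 12) / -54
  L_3(u) = (u - 3)(u - 6)(u - 9) / 162
Then g(u) = 75·L_0(u) + 597·L_1(u) + 2055·L_2(u) + 4935·L_3(u).
Expanding and collecting terms gives g(u) = 3u³ - 2u² + 3u + 3.
Evaluating at u = 2: g(2) = 25.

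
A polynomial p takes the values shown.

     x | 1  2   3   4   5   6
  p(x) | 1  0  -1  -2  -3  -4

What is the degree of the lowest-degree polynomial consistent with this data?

1

Forward differences of the values at x = 1, 2, 3, 4, 5, 6:
  p  : 1  0  -1  -2  -3  -4
  Δ  : -1  -1  -1  -1  -1
  Δ^2: 0  0  0  0
  Δ^3: 0  0  0
  Δ^4: 0  0
  Δ^5: 0
The first differences are constant (-1) and nonzero, while all higher differences vanish, so the minimal degree is 1.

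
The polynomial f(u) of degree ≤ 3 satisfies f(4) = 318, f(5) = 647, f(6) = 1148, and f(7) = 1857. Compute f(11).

7493

Write f(u) = au^3 + bu^2 + cu + d. Substituting each data point gives a linear system:
  64a + 16b + 4c + d = 318
  125a + 25b + 5c + d = 647
  216a + 36b + 6c + d = 1148
  343a + 49b + 7c + d = 1857
Solving the system yields a = 6, b = -4, c = -1, d = 2.
So f(u) = 6u³ - 4u² - u + 2.
Then f(11) = 7493.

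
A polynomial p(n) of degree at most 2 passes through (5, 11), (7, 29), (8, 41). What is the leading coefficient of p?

1

Write p(n) = an^2 + bn + c. Substituting each data point gives a linear system:
  25a + 5b + c = 11
  49a + 7b + c = 29
  64a + 8b + c = 41
Solving the system yields a = 1, b = -3, c = 1.
So p(n) = n^2 - 3n + 1.
The leading coefficient is 1.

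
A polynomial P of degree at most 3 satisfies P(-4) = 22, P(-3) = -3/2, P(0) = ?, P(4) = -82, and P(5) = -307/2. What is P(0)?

The 4 known points determine the degree-3 polynomial uniquely.
Write P(u) = au^3 + bu^2 + cu + d. Substituting each data point gives a linear system:
  -64a + 16b - 4c + d = 22
  -27a + 9b - 3c + d = -3/2
  64a + 16b + 4c + d = -82
  125a + 25b + 5c + d = -307/2
Solving the system yields a = -1, b = -3/2, c = 3, d = -6.
So P(u) = -u³ - (3/2)u² + 3u - 6.
Then P(0) = -6.

-6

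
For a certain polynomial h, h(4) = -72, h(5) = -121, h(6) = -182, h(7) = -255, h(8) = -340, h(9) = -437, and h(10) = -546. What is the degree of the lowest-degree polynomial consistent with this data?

Forward differences of the values at x = 4, 5, 6, 7, 8, 9, 10:
  h  : -72  -121  -182  -255  -340  -437  -546
  Δ  : -49  -61  -73  -85  -97  -109
  Δ^2: -12  -12  -12  -12  -12
  Δ^3: 0  0  0  0
  Δ^4: 0  0  0
  Δ^5: 0  0
  Δ^6: 0
The second differences are constant (-12) and nonzero, while all higher differences vanish, so the minimal degree is 2.

2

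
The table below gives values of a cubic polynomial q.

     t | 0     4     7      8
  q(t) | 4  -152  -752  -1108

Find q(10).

-2126

Using the Lagrange interpolation formula with nodes 0, 4, 7, 8:
  L_0(t) = (t - 4)(t - 7)(t - 8) / -224
  L_1(t) = t(t - 7)(t - 8) / 48
  L_2(t) = t(t - 4)(t - 8) / -21
  L_3(t) = t(t - 4)(t - 7) / 32
Then q(t) = 4·L_0(t) - 152·L_1(t) - 752·L_2(t) - 1108·L_3(t).
Expanding and collecting terms gives q(t) = -2t^3 - t^2 - 3t + 4.
Evaluating at t = 10: q(10) = -2126.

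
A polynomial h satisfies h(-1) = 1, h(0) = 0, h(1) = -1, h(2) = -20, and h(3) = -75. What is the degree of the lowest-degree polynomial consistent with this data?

Forward differences of the values at s = -1, 0, 1, 2, 3:
  h  : 1  0  -1  -20  -75
  Δ  : -1  -1  -19  -55
  Δ^2: 0  -18  -36
  Δ^3: -18  -18
  Δ^4: 0
The third differences are constant (-18) and nonzero, while all higher differences vanish, so the minimal degree is 3.

3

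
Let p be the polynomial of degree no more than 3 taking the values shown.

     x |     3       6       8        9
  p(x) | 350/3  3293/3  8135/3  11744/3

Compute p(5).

1844/3

Write p(x) = ax^3 + bx^2 + cx + d. Substituting each data point gives a linear system:
  27a + 9b + 3c + d = 350/3
  216a + 36b + 6c + d = 3293/3
  512a + 64b + 8c + d = 8135/3
  729a + 81b + 9c + d = 11744/3
Solving the system yields a = 6, b = -6, c = 3, d = -1/3.
So p(x) = 6x³ - 6x² + 3x - 1/3.
Then p(5) = 1844/3.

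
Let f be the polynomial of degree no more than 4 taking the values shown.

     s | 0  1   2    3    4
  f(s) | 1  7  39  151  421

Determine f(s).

Write f(s) = as^4 + bs^3 + cs^2 + ds + e. Substituting each data point gives a linear system:
  e = 1
  a + b + c + d + e = 7
  16a + 8b + 4c + 2d + e = 39
  81a + 27b + 9c + 3d + e = 151
  256a + 64b + 16c + 4d + e = 421
Solving the system yields a = 1, b = 3, c = -3, d = 5, e = 1.
So f(s) = s⁴ + 3s³ - 3s² + 5s + 1.
Check: f(1) = 7. ✓

f(s) = s^4 + 3s^3 - 3s^2 + 5s + 1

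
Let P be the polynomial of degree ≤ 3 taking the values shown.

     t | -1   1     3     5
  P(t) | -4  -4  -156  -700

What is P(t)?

P(t) = -5t^3 - 4t^2 + 5t

Using the Lagrange interpolation formula with nodes -1, 1, 3, 5:
  L_0(t) = (t - 1)(t - 3)(t - 5) / -48
  L_1(t) = (t + 1)(t - 3)(t - 5) / 16
  L_2(t) = (t + 1)(t - 1)(t - 5) / -16
  L_3(t) = (t + 1)(t - 1)(t - 3) / 48
Then P(t) = -4·L_0(t) - 4·L_1(t) - 156·L_2(t) - 700·L_3(t).
Expanding and collecting terms gives P(t) = -5t^3 - 4t^2 + 5t.
Check: P(3) = -156. ✓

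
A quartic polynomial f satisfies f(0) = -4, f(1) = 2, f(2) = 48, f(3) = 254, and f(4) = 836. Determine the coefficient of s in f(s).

Write f(s) = as^4 + bs^3 + cs^2 + ds + e. Substituting each data point gives a linear system:
  e = -4
  a + b + c + d + e = 2
  16a + 8b + 4c + 2d + e = 48
  81a + 27b + 9c + 3d + e = 254
  256a + 64b + 16c + 4d + e = 836
Solving the system yields a = 4, b = -4, c = 4, d = 2, e = -4.
So f(s) = 4s^4 - 4s^3 + 4s^2 + 2s - 4.
The coefficient of s is 2.

2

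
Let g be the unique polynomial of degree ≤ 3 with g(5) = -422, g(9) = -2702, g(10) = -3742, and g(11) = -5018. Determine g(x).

Write g(x) = ax^3 + bx^2 + cx + d. Substituting each data point gives a linear system:
  125a + 25b + 5c + d = -422
  729a + 81b + 9c + d = -2702
  1000a + 100b + 10c + d = -3742
  1331a + 121b + 11c + d = -5018
Solving the system yields a = -4, b = 2, c = 6, d = -2.
So g(x) = -4x^3 + 2x^2 + 6x - 2.
Check: g(11) = -5018. ✓

g(x) = -4x^3 + 2x^2 + 6x - 2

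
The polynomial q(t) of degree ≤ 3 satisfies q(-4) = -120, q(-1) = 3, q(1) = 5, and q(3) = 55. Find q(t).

q(t) = 2t^3 - t + 4

Using the Lagrange interpolation formula with nodes -4, -1, 1, 3:
  L_0(t) = (t + 1)(t - 1)(t - 3) / -105
  L_1(t) = (t + 4)(t - 1)(t - 3) / 24
  L_2(t) = (t + 4)(t + 1)(t - 3) / -20
  L_3(t) = (t + 4)(t + 1)(t - 1) / 56
Then q(t) = -120·L_0(t) + 3·L_1(t) + 5·L_2(t) + 55·L_3(t).
Expanding and collecting terms gives q(t) = 2t^3 - t + 4.
Check: q(-1) = 3. ✓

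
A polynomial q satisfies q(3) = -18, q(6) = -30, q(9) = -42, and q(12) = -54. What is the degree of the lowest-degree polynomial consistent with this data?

1

Forward differences of the values at x = 3, 6, 9, 12:
  q  : -18  -30  -42  -54
  Δ  : -12  -12  -12
  Δ^2: 0  0
  Δ^3: 0
The first differences are constant (-12) and nonzero, while all higher differences vanish, so the minimal degree is 1.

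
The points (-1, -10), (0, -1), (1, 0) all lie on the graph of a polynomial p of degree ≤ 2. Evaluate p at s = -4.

Forward differences of the values at s = -1, 0, 1:
  p  : -10  -1  0
  Δ  : 9  1
  Δ^2: -8
The second differences are constant, confirming degree 2.
Interpolating (Newton forward form) and evaluating at s = -4 gives p(-4) = -85.

-85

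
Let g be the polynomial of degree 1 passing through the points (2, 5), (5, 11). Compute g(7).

15

Using the Lagrange interpolation formula with nodes 2, 5:
  L_0(u) = (u - 5) / -3
  L_1(u) = (u - 2) / 3
Then g(u) = 5·L_0(u) + 11·L_1(u).
Expanding and collecting terms gives g(u) = 2u + 1.
Evaluating at u = 7: g(7) = 15.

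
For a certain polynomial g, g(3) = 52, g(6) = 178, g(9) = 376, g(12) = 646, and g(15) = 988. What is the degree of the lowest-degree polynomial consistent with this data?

2

Forward differences of the values at x = 3, 6, 9, 12, 15:
  g  : 52  178  376  646  988
  Δ  : 126  198  270  342
  Δ^2: 72  72  72
  Δ^3: 0  0
  Δ^4: 0
The second differences are constant (72) and nonzero, while all higher differences vanish, so the minimal degree is 2.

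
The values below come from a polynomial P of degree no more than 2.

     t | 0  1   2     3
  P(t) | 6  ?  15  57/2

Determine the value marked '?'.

On equispaced nodes a degree-2 polynomial has vanishing third forward difference, so
  - P(0) + 3·P(1) - 3·P(2) + P(3) = 0.
Substituting the known values and solving for P(1):
  3·P(1) = 45/2
  P(1) = 15/2.

15/2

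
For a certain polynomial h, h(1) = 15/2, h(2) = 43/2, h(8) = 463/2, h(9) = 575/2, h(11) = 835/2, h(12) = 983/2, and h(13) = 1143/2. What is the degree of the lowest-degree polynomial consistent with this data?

2

Divided differences on the nodes 1, 2, 8, 9, 11, 12, 13:
  order 0: 15/2  43/2  463/2  575/2  835/2  983/2  1143/2
  order 1: 14  35  56  65  74  80
  order 2: 3  3  3  3  3
  order 3: 0  0  0  0
  order 4: 0  0  0
  order 5: 0  0
  order 6: 0
The order-2 divided differences are all 3 (nonzero) and every higher order vanishes, so the data lies on a polynomial of degree exactly 2.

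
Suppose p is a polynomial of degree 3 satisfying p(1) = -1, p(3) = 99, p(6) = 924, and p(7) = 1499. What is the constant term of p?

-6

Write p(x) = ax^3 + bx^2 + cx + d. Substituting each data point gives a linear system:
  a + b + c + d = -1
  27a + 9b + 3c + d = 99
  216a + 36b + 6c + d = 924
  343a + 49b + 7c + d = 1499
Solving the system yields a = 5, b = -5, c = 5, d = -6.
So p(x) = 5x^3 - 5x^2 + 5x - 6.
The constant term is -6.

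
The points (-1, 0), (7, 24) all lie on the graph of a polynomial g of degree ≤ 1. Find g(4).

15

Write g(x) = ax + b. Substituting each data point gives a linear system:
  -a + b = 0
  7a + b = 24
Solving the system yields a = 3, b = 3.
So g(x) = 3x + 3.
Then g(4) = 15.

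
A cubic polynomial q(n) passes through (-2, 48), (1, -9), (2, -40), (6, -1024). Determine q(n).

q(n) = -5n^3 + 2n^2 - 2n - 4

Write q(n) = an^3 + bn^2 + cn + d. Substituting each data point gives a linear system:
  -8a + 4b - 2c + d = 48
  a + b + c + d = -9
  8a + 4b + 2c + d = -40
  216a + 36b + 6c + d = -1024
Solving the system yields a = -5, b = 2, c = -2, d = -4.
So q(n) = -5n^3 + 2n^2 - 2n - 4.
Check: q(-2) = 48. ✓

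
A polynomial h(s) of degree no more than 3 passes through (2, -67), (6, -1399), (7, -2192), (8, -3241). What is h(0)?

-1

Write h(s) = as^3 + bs^2 + cs + d. Substituting each data point gives a linear system:
  8a + 4b + 2c + d = -67
  216a + 36b + 6c + d = -1399
  343a + 49b + 7c + d = -2192
  512a + 64b + 8c + d = -3241
Solving the system yields a = -6, b = -2, c = -5, d = -1.
So h(s) = -6s^3 - 2s^2 - 5s - 1.
Then h(0) = -1.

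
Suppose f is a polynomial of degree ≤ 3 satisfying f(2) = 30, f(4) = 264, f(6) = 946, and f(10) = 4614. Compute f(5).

534

Write f(u) = au^3 + bu^2 + cu + d. Substituting each data point gives a linear system:
  8a + 4b + 2c + d = 30
  64a + 16b + 4c + d = 264
  216a + 36b + 6c + d = 946
  1000a + 100b + 10c + d = 4614
Solving the system yields a = 5, b = -4, c = 1, d = 4.
So f(u) = 5u^3 - 4u^2 + u + 4.
Then f(5) = 534.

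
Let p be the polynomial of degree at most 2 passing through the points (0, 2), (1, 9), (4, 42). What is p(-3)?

-7

Write p(t) = at^2 + bt + c. Substituting each data point gives a linear system:
  c = 2
  a + b + c = 9
  16a + 4b + c = 42
Solving the system yields a = 1, b = 6, c = 2.
So p(t) = t^2 + 6t + 2.
Then p(-3) = -7.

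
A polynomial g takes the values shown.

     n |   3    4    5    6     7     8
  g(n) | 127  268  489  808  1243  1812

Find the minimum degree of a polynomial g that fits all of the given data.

3

Forward differences of the values at n = 3, 4, 5, 6, 7, 8:
  g  : 127  268  489  808  1243  1812
  Δ  : 141  221  319  435  569
  Δ^2: 80  98  116  134
  Δ^3: 18  18  18
  Δ^4: 0  0
  Δ^5: 0
The third differences are constant (18) and nonzero, while all higher differences vanish, so the minimal degree is 3.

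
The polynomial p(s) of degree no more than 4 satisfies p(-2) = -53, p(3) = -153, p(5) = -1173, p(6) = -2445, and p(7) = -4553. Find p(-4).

-615

Using the Lagrange interpolation formula with nodes -2, 3, 5, 6, 7:
  L_0(s) = (s - 3)(s - 5)(s - 6)(s - 7) / 2520
  L_1(s) = (s + 2)(s - 5)(s - 6)(s - 7) / -120
  L_2(s) = (s + 2)(s - 3)(s - 6)(s - 7) / 28
  L_3(s) = (s + 2)(s - 3)(s - 5)(s - 7) / -24
  L_4(s) = (s + 2)(s - 3)(s - 5)(s - 6) / 72
Then p(s) = -53·L_0(s) - 153·L_1(s) - 1173·L_2(s) - 2445·L_3(s) - 4553·L_4(s).
Expanding and collecting terms gives p(s) = -2s^4 + s^3 - 2s^2 + s - 3.
Evaluating at s = -4: p(-4) = -615.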